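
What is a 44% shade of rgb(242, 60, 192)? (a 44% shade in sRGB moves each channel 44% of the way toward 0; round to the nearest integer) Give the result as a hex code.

#88226C

A 44% shade moves each channel 44% toward 0:
  R: 242 − 106.48 = 135.52 → 136
  G: 60 − 26.4 = 33.6 → 34
  B: 192 + 0.44×(0−192) = 192 − 84.48 = 107.52 → 108
rgb(136, 34, 108) = #88226C.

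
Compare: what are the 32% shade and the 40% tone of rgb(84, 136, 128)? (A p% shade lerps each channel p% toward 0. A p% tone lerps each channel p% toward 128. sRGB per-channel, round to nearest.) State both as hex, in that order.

#395C57, #668580

32% shade:
  R: 84 + 0.32×(0−84) = 84 − 26.88 = 57.12 → 57
  G: 136 − 43.52 = 92.48 → 92
  B: 128 − 40.96 = 87.04 → 87
  → #395C57
40% tone:
  R: 84 + 0.4×(128−84) = 84 + 17.6 = 101.6 → 102
  G: 136 + 0.4×(128−136) = 136 − 3.2 = 132.8 → 133
  B: 128 + 0.4×(128−128) = 128 + 0 = 128 → 128
  → #668580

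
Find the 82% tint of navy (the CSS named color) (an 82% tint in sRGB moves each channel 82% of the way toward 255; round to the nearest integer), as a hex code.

CSS navy is rgb(0, 0, 128).
Lerp each channel 82% toward 255:
  R: 0 + 0.82×(255−0) = 0 + 209.1 = 209.1 → 209
  G: 0 + 0.82×(255−0) = 0 + 209.1 = 209.1 → 209
  B: 128 + 0.82×(255−128) = 128 + 104.14 = 232.14 → 232
rgb(209, 209, 232) = #d1d1e8.

#d1d1e8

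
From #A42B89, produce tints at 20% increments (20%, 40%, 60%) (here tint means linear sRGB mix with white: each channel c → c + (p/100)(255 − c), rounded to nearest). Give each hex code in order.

#A42B89 is rgb(164, 43, 137).
20%: (164 + 18.2 = 182.2→182, 43 + 42.4 = 85.4→85, 137 + 23.6 = 160.6→161) → #B655A1
40%: (164 + 36.4 = 200.4→200, 43 + 84.8 = 127.8→128, 137 + 47.2 = 184.2→184) → #C880B8
60%: (164 + 54.6 = 218.6→219, 43 + 127.2 = 170.2→170, 137 + 70.8 = 207.8→208) → #DBAAD0

#B655A1, #C880B8, #DBAAD0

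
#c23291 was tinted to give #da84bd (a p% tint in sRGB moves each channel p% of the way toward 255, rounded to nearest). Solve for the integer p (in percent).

#c23291 is rgb(194, 50, 145); #da84bd is rgb(218, 132, 189).
On the G channel (widest range): 132 ≈ 50 + (p/100)(255 − 50), so p ≈ 100×(132 − 50)/(255 − 50) = 8200/205 = 40.00.
p = 40 reproduces all three channels after rounding.

40%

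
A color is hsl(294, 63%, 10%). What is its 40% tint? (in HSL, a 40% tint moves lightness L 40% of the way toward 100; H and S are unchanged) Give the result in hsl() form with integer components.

L moves 40% from 10 toward 100: 10 + 36 = 46 → 46.
H and S are unchanged.

hsl(294, 63%, 46%)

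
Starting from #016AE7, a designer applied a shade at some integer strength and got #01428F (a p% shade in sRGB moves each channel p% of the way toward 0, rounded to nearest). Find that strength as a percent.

38%

#016AE7 is rgb(1, 106, 231); #01428F is rgb(1, 66, 143).
On the B channel (widest range): 143 ≈ 231 + (p/100)(0 − 231), so p ≈ 100×(143 − 231)/(0 − 231) = -8800/-231 = 38.10.
p = 38 reproduces all three channels after rounding.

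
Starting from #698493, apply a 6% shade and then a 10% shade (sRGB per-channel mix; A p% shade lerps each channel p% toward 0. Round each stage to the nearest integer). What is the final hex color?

#59707c

#698493 is rgb(105, 132, 147).
Per channel, c → c + 0.06(0 − c):
  R: 105 + 0.06×(0−105) = 105 − 6.3 = 98.7 → 99
  G: 132 + 0.06×(0−132) = 132 − 7.92 = 124.08 → 124
  B: 147 + 0.06×(0−147) = 147 − 8.82 = 138.18 → 138
After the shade: rgb(99, 124, 138) = #637c8a.
Per channel, c → c + 0.1(0 − c):
  R: 99 − 9.9 = 89.1 → 89
  G: 124 − 12.4 = 111.6 → 112
  B: 138 + 0.1×(0−138) = 138 − 13.8 = 124.2 → 124
rgb(89, 112, 124) = #59707c.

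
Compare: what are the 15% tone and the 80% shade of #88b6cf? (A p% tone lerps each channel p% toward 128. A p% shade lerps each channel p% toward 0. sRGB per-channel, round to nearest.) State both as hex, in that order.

#87aec3, #1b2429

#88b6cf is rgb(136, 182, 207).
15% tone:
  R: 136 − 1.2 = 134.8 → 135
  G: 182 + 0.15×(128−182) = 182 − 8.1 = 173.9 → 174
  B: 207 − 11.85 = 195.15 → 195
  → #87aec3
80% shade:
  R: 136 + 0.8×(0−136) = 136 − 108.8 = 27.2 → 27
  G: 182 + 0.8×(0−182) = 182 − 145.6 = 36.4 → 36
  B: 207 − 165.6 = 41.4 → 41
  → #1b2429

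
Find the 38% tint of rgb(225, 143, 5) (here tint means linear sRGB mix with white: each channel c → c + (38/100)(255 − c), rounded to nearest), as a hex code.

#ecba64

Lerp each channel 38% toward 255:
  R: 225 + 11.4 = 236.4 → 236
  G: 143 + 42.56 = 185.56 → 186
  B: 5 + 95 = 100 → 100
rgb(236, 186, 100) = #ecba64.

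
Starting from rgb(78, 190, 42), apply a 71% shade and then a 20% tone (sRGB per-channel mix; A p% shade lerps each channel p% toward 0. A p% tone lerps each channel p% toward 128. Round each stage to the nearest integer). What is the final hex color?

#2c4623

Per channel, c → c + 0.71(0 − c):
  R: 78 − 55.38 = 22.62 → 23
  G: 190 + 0.71×(0−190) = 190 − 134.9 = 55.1 → 55
  B: 42 − 29.82 = 12.18 → 12
After the shade: rgb(23, 55, 12) = #17370c.
A 20% tone moves each channel 20% toward 128:
  R: 23 + 0.2×(128−23) = 23 + 21 = 44 → 44
  G: 55 + 14.6 = 69.6 → 70
  B: 12 + 0.2×(128−12) = 12 + 23.2 = 35.2 → 35
rgb(44, 70, 35) = #2c4623.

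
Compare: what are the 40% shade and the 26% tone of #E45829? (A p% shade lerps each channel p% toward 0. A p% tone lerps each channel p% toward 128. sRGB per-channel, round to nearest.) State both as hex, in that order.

#893519, #CA6240

#E45829 is rgb(228, 88, 41).
40% shade:
  R: 228 − 91.2 = 136.8 → 137
  G: 88 − 35.2 = 52.8 → 53
  B: 41 − 16.4 = 24.6 → 25
  → #893519
26% tone:
  R: 228 + 0.26×(128−228) = 228 − 26 = 202 → 202
  G: 88 + 10.4 = 98.4 → 98
  B: 41 + 0.26×(128−41) = 41 + 22.62 = 63.62 → 64
  → #CA6240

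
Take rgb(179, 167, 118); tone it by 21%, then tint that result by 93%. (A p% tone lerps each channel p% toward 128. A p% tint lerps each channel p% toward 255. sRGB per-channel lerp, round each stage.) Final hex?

#F9F8F6

A 21% tone moves each channel 21% toward 128:
  R: 179 − 10.71 = 168.29 → 168
  G: 167 + 0.21×(128−167) = 167 − 8.19 = 158.81 → 159
  B: 118 + 0.21×(128−118) = 118 + 2.1 = 120.1 → 120
After the tone: rgb(168, 159, 120) = #A89F78.
Lerp each channel 93% toward 255:
  R: 168 + 80.91 = 248.91 → 249
  G: 159 + 89.28 = 248.28 → 248
  B: 120 + 0.93×(255−120) = 120 + 125.55 = 245.55 → 246
rgb(249, 248, 246) = #F9F8F6.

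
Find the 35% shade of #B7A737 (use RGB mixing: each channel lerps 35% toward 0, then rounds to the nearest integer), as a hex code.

#B7A737 is rgb(183, 167, 55).
Lerp each channel 35% toward 0:
  R: 183 − 64.05 = 118.95 → 119
  G: 167 + 0.35×(0−167) = 167 − 58.45 = 108.55 → 109
  B: 55 + 0.35×(0−55) = 55 − 19.25 = 35.75 → 36
rgb(119, 109, 36) = #776D24.

#776D24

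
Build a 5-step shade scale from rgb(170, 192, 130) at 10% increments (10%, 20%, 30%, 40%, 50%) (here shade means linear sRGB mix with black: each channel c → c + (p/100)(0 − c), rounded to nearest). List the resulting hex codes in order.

10%: (170 − 17 = 153→153, 192 − 19.2 = 172.8→173, 130 − 13 = 117→117) → #99AD75
20%: (170 − 34 = 136→136, 192 − 38.4 = 153.6→154, 130 − 26 = 104→104) → #889A68
30%: (170 − 51 = 119→119, 192 − 57.6 = 134.4→134, 130 − 39 = 91→91) → #77865B
40%: (170 − 68 = 102→102, 192 − 76.8 = 115.2→115, 130 − 52 = 78→78) → #66734E
50%: (170 − 85 = 85→85, 192 − 96 = 96→96, 130 − 65 = 65→65) → #556041

#99AD75, #889A68, #77865B, #66734E, #556041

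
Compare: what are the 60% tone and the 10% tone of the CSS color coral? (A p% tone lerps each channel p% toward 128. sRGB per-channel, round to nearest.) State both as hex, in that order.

CSS coral is rgb(255, 127, 80).
60% tone:
  R: 255 + 0.6×(128−255) = 255 − 76.2 = 178.8 → 179
  G: 127 + 0.6 = 127.6 → 128
  B: 80 + 28.8 = 108.8 → 109
  → #B3806D
10% tone:
  R: 255 − 12.7 = 242.3 → 242
  G: 127 + 0.1×(128−127) = 127 + 0.1 = 127.1 → 127
  B: 80 + 0.1×(128−80) = 80 + 4.8 = 84.8 → 85
  → #F27F55

#B3806D, #F27F55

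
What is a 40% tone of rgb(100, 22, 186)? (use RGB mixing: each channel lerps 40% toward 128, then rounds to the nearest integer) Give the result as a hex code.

Lerp each channel 40% toward 128:
  R: 100 + 11.2 = 111.2 → 111
  G: 22 + 42.4 = 64.4 → 64
  B: 186 − 23.2 = 162.8 → 163
rgb(111, 64, 163) = #6f40a3.

#6f40a3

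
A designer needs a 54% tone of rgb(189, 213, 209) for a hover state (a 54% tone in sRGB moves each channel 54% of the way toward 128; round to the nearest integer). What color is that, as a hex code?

A 54% tone moves each channel 54% toward 128:
  R: 189 − 32.94 = 156.06 → 156
  G: 213 + 0.54×(128−213) = 213 − 45.9 = 167.1 → 167
  B: 209 + 0.54×(128−209) = 209 − 43.74 = 165.26 → 165
rgb(156, 167, 165) = #9CA7A5.

#9CA7A5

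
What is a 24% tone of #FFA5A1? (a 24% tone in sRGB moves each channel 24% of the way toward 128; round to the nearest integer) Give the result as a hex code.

#E19C99

#FFA5A1 is rgb(255, 165, 161).
Per channel, c → c + 0.24(128 − c):
  R: 255 + 0.24×(128−255) = 255 − 30.48 = 224.52 → 225
  G: 165 + 0.24×(128−165) = 165 − 8.88 = 156.12 → 156
  B: 161 − 7.92 = 153.08 → 153
rgb(225, 156, 153) = #E19C99.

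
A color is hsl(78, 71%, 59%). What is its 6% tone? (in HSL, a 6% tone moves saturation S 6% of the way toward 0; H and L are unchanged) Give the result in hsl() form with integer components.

S moves 6% from 71 toward 0: 71 − 4.26 = 66.74 → 67.
H and L are unchanged.

hsl(78, 67%, 59%)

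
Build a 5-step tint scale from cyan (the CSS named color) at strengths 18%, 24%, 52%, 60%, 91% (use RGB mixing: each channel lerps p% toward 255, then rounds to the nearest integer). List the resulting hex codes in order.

CSS cyan is rgb(0, 255, 255).
18%: (0 + 45.9 = 45.9→46, 255→255, 255→255) → #2EFFFF
24%: (0 + 61.2 = 61.2→61, 255→255, 255→255) → #3DFFFF
52%: (0 + 132.6 = 132.6→133, 255→255, 255→255) → #85FFFF
60%: (0 + 153 = 153→153, 255→255, 255→255) → #99FFFF
91%: (0 + 232.05 = 232.05→232, 255→255, 255→255) → #E8FFFF

#2EFFFF, #3DFFFF, #85FFFF, #99FFFF, #E8FFFF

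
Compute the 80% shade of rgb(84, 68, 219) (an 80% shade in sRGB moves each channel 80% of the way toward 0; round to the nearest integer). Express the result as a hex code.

#110E2C

Lerp each channel 80% toward 0:
  R: 84 − 67.2 = 16.8 → 17
  G: 68 + 0.8×(0−68) = 68 − 54.4 = 13.6 → 14
  B: 219 + 0.8×(0−219) = 219 − 175.2 = 43.8 → 44
rgb(17, 14, 44) = #110E2C.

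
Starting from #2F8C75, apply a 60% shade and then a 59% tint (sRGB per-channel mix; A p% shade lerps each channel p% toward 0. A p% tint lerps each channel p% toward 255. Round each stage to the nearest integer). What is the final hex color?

#9EADAA

#2F8C75 is rgb(47, 140, 117).
A 60% shade moves each channel 60% toward 0:
  R: 47 − 28.2 = 18.8 → 19
  G: 140 − 84 = 56 → 56
  B: 117 − 70.2 = 46.8 → 47
After the shade: rgb(19, 56, 47) = #13382F.
A 59% tint moves each channel 59% toward 255:
  R: 19 + 139.24 = 158.24 → 158
  G: 56 + 0.59×(255−56) = 56 + 117.41 = 173.41 → 173
  B: 47 + 122.72 = 169.72 → 170
rgb(158, 173, 170) = #9EADAA.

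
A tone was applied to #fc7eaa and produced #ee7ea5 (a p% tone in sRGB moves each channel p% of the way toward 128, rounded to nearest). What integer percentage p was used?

11%

#fc7eaa is rgb(252, 126, 170); #ee7ea5 is rgb(238, 126, 165).
On the R channel (widest range): 238 ≈ 252 + (p/100)(128 − 252), so p ≈ 100×(238 − 252)/(128 − 252) = -1400/-124 = 11.29.
p = 11 reproduces all three channels after rounding.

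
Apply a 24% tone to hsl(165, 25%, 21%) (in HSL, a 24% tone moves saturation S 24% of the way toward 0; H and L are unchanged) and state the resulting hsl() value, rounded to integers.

hsl(165, 19%, 21%)

S moves 24% from 25 toward 0: 25 − 6 = 19 → 19.
H and L are unchanged.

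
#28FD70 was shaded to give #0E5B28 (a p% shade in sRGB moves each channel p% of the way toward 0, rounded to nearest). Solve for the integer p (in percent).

#28FD70 is rgb(40, 253, 112); #0E5B28 is rgb(14, 91, 40).
On the G channel (widest range): 91 ≈ 253 + (p/100)(0 − 253), so p ≈ 100×(91 − 253)/(0 − 253) = -16200/-253 = 64.03.
p = 64 reproduces all three channels after rounding.

64%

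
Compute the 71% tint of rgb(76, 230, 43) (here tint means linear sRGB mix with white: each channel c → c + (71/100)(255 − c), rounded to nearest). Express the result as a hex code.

Per channel, c → c + 0.71(255 − c):
  R: 76 + 127.09 = 203.09 → 203
  G: 230 + 0.71×(255−230) = 230 + 17.75 = 247.75 → 248
  B: 43 + 150.52 = 193.52 → 194
rgb(203, 248, 194) = #cbf8c2.

#cbf8c2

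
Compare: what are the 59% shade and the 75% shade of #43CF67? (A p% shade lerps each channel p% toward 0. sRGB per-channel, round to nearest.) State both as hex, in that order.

#43CF67 is rgb(67, 207, 103).
59% shade:
  R: 67 + 0.59×(0−67) = 67 − 39.53 = 27.47 → 27
  G: 207 − 122.13 = 84.87 → 85
  B: 103 + 0.59×(0−103) = 103 − 60.77 = 42.23 → 42
  → #1B552A
75% shade:
  R: 67 + 0.75×(0−67) = 67 − 50.25 = 16.75 → 17
  G: 207 − 155.25 = 51.75 → 52
  B: 103 + 0.75×(0−103) = 103 − 77.25 = 25.75 → 26
  → #11341A

#1B552A, #11341A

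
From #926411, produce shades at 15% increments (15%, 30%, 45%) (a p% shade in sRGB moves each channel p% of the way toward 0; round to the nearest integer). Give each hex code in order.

#926411 is rgb(146, 100, 17).
15%: (146 − 21.9 = 124.1→124, 100 − 15 = 85→85, 17 − 2.55 = 14.45→14) → #7c550e
30%: (146 − 43.8 = 102.2→102, 100 − 30 = 70→70, 17 − 5.1 = 11.9→12) → #66460c
45%: (146 − 65.7 = 80.3→80, 100 − 45 = 55→55, 17 − 7.65 = 9.35→9) → #503709

#7c550e, #66460c, #503709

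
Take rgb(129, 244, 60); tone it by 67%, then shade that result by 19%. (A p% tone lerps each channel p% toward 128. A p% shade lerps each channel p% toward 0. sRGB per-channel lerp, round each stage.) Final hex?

#688656

Per channel, c → c + 0.67(128 − c):
  R: 129 + 0.67×(128−129) = 129 − 0.67 = 128.33 → 128
  G: 244 + 0.67×(128−244) = 244 − 77.72 = 166.28 → 166
  B: 60 + 0.67×(128−60) = 60 + 45.56 = 105.56 → 106
After the tone: rgb(128, 166, 106) = #80A66A.
Per channel, c → c + 0.19(0 − c):
  R: 128 − 24.32 = 103.68 → 104
  G: 166 − 31.54 = 134.46 → 134
  B: 106 − 20.14 = 85.86 → 86
rgb(104, 134, 86) = #688656.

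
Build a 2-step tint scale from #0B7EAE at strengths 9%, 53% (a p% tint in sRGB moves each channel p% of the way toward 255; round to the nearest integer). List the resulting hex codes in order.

#0B7EAE is rgb(11, 126, 174).
9%: (11 + 21.96 = 32.96→33, 126 + 11.61 = 137.61→138, 174 + 7.29 = 181.29→181) → #218AB5
53%: (11 + 129.32 = 140.32→140, 126 + 68.37 = 194.37→194, 174 + 42.93 = 216.93→217) → #8CC2D9

#218AB5, #8CC2D9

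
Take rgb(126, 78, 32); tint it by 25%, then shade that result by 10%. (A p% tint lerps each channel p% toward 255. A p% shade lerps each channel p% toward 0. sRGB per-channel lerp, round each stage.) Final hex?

Per channel, c → c + 0.25(255 − c):
  R: 126 + 32.25 = 158.25 → 158
  G: 78 + 0.25×(255−78) = 78 + 44.25 = 122.25 → 122
  B: 32 + 0.25×(255−32) = 32 + 55.75 = 87.75 → 88
After the tint: rgb(158, 122, 88) = #9e7a58.
Per channel, c → c + 0.1(0 − c):
  R: 158 + 0.1×(0−158) = 158 − 15.8 = 142.2 → 142
  G: 122 − 12.2 = 109.8 → 110
  B: 88 − 8.8 = 79.2 → 79
rgb(142, 110, 79) = #8e6e4f.

#8e6e4f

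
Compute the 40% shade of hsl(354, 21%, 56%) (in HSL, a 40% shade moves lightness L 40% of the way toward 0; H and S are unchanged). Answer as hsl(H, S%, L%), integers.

hsl(354, 21%, 34%)

L moves 40% from 56 toward 0: 56 − 22.4 = 33.6 → 34.
H and S are unchanged.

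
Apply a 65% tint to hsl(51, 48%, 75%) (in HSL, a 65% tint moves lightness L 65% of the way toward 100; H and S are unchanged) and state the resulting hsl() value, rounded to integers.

hsl(51, 48%, 91%)

L moves 65% from 75 toward 100: 75 + 16.25 = 91.25 → 91.
H and S are unchanged.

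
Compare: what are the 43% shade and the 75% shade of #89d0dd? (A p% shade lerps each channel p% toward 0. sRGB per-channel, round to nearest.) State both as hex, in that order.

#4e777e, #223437

#89d0dd is rgb(137, 208, 221).
43% shade:
  R: 137 + 0.43×(0−137) = 137 − 58.91 = 78.09 → 78
  G: 208 − 89.44 = 118.56 → 119
  B: 221 − 95.03 = 125.97 → 126
  → #4e777e
75% shade:
  R: 137 + 0.75×(0−137) = 137 − 102.75 = 34.25 → 34
  G: 208 + 0.75×(0−208) = 208 − 156 = 52 → 52
  B: 221 + 0.75×(0−221) = 221 − 165.75 = 55.25 → 55
  → #223437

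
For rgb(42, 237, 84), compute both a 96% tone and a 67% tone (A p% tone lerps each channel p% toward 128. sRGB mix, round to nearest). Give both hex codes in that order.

#7D847E, #64A471

96% tone:
  R: 42 + 82.56 = 124.56 → 125
  G: 237 + 0.96×(128−237) = 237 − 104.64 = 132.36 → 132
  B: 84 + 0.96×(128−84) = 84 + 42.24 = 126.24 → 126
  → #7D847E
67% tone:
  R: 42 + 57.62 = 99.62 → 100
  G: 237 + 0.67×(128−237) = 237 − 73.03 = 163.97 → 164
  B: 84 + 0.67×(128−84) = 84 + 29.48 = 113.48 → 113
  → #64A471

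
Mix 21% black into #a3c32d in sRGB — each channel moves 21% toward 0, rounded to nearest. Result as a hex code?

#a3c32d is rgb(163, 195, 45).
A 21% shade moves each channel 21% toward 0:
  R: 163 + 0.21×(0−163) = 163 − 34.23 = 128.77 → 129
  G: 195 + 0.21×(0−195) = 195 − 40.95 = 154.05 → 154
  B: 45 − 9.45 = 35.55 → 36
rgb(129, 154, 36) = #819a24.

#819a24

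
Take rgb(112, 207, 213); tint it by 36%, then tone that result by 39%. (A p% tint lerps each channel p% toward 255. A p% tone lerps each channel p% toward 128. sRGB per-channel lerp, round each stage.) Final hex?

#95BBBD

Per channel, c → c + 0.36(255 − c):
  R: 112 + 51.48 = 163.48 → 163
  G: 207 + 0.36×(255−207) = 207 + 17.28 = 224.28 → 224
  B: 213 + 0.36×(255−213) = 213 + 15.12 = 228.12 → 228
After the tint: rgb(163, 224, 228) = #A3E0E4.
Per channel, c → c + 0.39(128 − c):
  R: 163 + 0.39×(128−163) = 163 − 13.65 = 149.35 → 149
  G: 224 + 0.39×(128−224) = 224 − 37.44 = 186.56 → 187
  B: 228 + 0.39×(128−228) = 228 − 39 = 189 → 189
rgb(149, 187, 189) = #95BBBD.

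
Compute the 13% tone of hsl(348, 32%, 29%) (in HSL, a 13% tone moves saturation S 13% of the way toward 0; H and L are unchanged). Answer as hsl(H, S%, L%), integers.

hsl(348, 28%, 29%)

S moves 13% from 32 toward 0: 32 − 4.16 = 27.84 → 28.
H and L are unchanged.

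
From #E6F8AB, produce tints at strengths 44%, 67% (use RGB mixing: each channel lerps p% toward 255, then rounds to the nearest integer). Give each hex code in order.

#E6F8AB is rgb(230, 248, 171).
44%: (230 + 11 = 241→241, 248 + 3.08 = 251.08→251, 171 + 36.96 = 207.96→208) → #F1FBD0
67%: (230 + 16.75 = 246.75→247, 248 + 4.69 = 252.69→253, 171 + 56.28 = 227.28→227) → #F7FDE3

#F1FBD0, #F7FDE3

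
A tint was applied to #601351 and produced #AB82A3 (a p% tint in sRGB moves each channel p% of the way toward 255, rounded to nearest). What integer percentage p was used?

#601351 is rgb(96, 19, 81); #AB82A3 is rgb(171, 130, 163).
On the G channel (widest range): 130 ≈ 19 + (p/100)(255 − 19), so p ≈ 100×(130 − 19)/(255 − 19) = 11100/236 = 47.03.
p = 47 reproduces all three channels after rounding.

47%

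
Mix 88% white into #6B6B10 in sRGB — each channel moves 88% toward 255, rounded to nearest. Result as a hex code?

#EDEDE2

#6B6B10 is rgb(107, 107, 16).
An 88% tint moves each channel 88% toward 255:
  R: 107 + 0.88×(255−107) = 107 + 130.24 = 237.24 → 237
  G: 107 + 0.88×(255−107) = 107 + 130.24 = 237.24 → 237
  B: 16 + 0.88×(255−16) = 16 + 210.32 = 226.32 → 226
rgb(237, 237, 226) = #EDEDE2.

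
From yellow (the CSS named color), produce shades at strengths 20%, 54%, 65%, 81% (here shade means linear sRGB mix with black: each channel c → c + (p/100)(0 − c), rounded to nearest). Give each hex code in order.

CSS yellow is rgb(255, 255, 0).
20%: (255 − 51 = 204→204, 255 − 51 = 204→204, 0→0) → #cccc00
54%: (255 − 137.7 = 117.3→117, 255 − 137.7 = 117.3→117, 0→0) → #757500
65%: (255 − 165.75 = 89.25→89, 255 − 165.75 = 89.25→89, 0→0) → #595900
81%: (255 − 206.55 = 48.45→48, 255 − 206.55 = 48.45→48, 0→0) → #303000

#cccc00, #757500, #595900, #303000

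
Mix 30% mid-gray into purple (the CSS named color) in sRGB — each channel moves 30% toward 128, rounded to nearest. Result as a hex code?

CSS purple is rgb(128, 0, 128).
A 30% tone moves each channel 30% toward 128:
  R: 128 + 0 = 128 → 128
  G: 0 + 38.4 = 38.4 → 38
  B: 128 + 0 = 128 → 128
rgb(128, 38, 128) = #802680.

#802680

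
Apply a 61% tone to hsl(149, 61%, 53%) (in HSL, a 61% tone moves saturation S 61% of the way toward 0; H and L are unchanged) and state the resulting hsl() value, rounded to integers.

S moves 61% from 61 toward 0: 61 − 37.21 = 23.79 → 24.
H and L are unchanged.

hsl(149, 24%, 53%)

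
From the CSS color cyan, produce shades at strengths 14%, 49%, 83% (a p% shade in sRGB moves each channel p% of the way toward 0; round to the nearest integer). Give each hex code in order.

CSS cyan is rgb(0, 255, 255).
14%: (0→0, 255 − 35.7 = 219.3→219, 255 − 35.7 = 219.3→219) → #00dbdb
49%: (0→0, 255 − 124.95 = 130.05→130, 255 − 124.95 = 130.05→130) → #008282
83%: (0→0, 255 − 211.65 = 43.35→43, 255 − 211.65 = 43.35→43) → #002b2b

#00dbdb, #008282, #002b2b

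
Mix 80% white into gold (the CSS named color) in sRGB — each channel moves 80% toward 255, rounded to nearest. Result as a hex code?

#fff7cc

CSS gold is rgb(255, 215, 0).
Lerp each channel 80% toward 255:
  R: 255 + 0 = 255 → 255
  G: 215 + 0.8×(255−215) = 215 + 32 = 247 → 247
  B: 0 + 0.8×(255−0) = 0 + 204 = 204 → 204
rgb(255, 247, 204) = #fff7cc.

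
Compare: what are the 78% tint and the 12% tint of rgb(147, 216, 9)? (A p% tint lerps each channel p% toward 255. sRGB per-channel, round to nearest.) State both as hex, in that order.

78% tint:
  R: 147 + 0.78×(255−147) = 147 + 84.24 = 231.24 → 231
  G: 216 + 0.78×(255−216) = 216 + 30.42 = 246.42 → 246
  B: 9 + 191.88 = 200.88 → 201
  → #e7f6c9
12% tint:
  R: 147 + 12.96 = 159.96 → 160
  G: 216 + 0.12×(255−216) = 216 + 4.68 = 220.68 → 221
  B: 9 + 29.52 = 38.52 → 39
  → #a0dd27

#e7f6c9, #a0dd27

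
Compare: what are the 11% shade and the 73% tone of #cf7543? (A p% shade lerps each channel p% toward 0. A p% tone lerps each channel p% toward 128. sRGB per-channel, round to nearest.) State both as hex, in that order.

#cf7543 is rgb(207, 117, 67).
11% shade:
  R: 207 + 0.11×(0−207) = 207 − 22.77 = 184.23 → 184
  G: 117 + 0.11×(0−117) = 117 − 12.87 = 104.13 → 104
  B: 67 + 0.11×(0−67) = 67 − 7.37 = 59.63 → 60
  → #b8683c
73% tone:
  R: 207 + 0.73×(128−207) = 207 − 57.67 = 149.33 → 149
  G: 117 + 0.73×(128−117) = 117 + 8.03 = 125.03 → 125
  B: 67 + 44.53 = 111.53 → 112
  → #957d70

#b8683c, #957d70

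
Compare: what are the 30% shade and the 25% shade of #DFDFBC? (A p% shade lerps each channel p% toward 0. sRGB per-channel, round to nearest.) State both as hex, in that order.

#9C9C84, #A7A78D

#DFDFBC is rgb(223, 223, 188).
30% shade:
  R: 223 + 0.3×(0−223) = 223 − 66.9 = 156.1 → 156
  G: 223 + 0.3×(0−223) = 223 − 66.9 = 156.1 → 156
  B: 188 − 56.4 = 131.6 → 132
  → #9C9C84
25% shade:
  R: 223 − 55.75 = 167.25 → 167
  G: 223 + 0.25×(0−223) = 223 − 55.75 = 167.25 → 167
  B: 188 + 0.25×(0−188) = 188 − 47 = 141 → 141
  → #A7A78D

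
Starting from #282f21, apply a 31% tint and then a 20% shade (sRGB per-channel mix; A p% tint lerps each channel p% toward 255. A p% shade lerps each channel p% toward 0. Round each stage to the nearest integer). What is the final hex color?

#282f21 is rgb(40, 47, 33).
A 31% tint moves each channel 31% toward 255:
  R: 40 + 0.31×(255−40) = 40 + 66.65 = 106.65 → 107
  G: 47 + 64.48 = 111.48 → 111
  B: 33 + 0.31×(255−33) = 33 + 68.82 = 101.82 → 102
After the tint: rgb(107, 111, 102) = #6b6f66.
Lerp each channel 20% toward 0:
  R: 107 + 0.2×(0−107) = 107 − 21.4 = 85.6 → 86
  G: 111 − 22.2 = 88.8 → 89
  B: 102 + 0.2×(0−102) = 102 − 20.4 = 81.6 → 82
rgb(86, 89, 82) = #565952.

#565952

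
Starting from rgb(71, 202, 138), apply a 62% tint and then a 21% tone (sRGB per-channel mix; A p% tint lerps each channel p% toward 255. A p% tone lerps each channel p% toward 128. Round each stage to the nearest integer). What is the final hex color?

Per channel, c → c + 0.62(255 − c):
  R: 71 + 114.08 = 185.08 → 185
  G: 202 + 32.86 = 234.86 → 235
  B: 138 + 0.62×(255−138) = 138 + 72.54 = 210.54 → 211
After the tint: rgb(185, 235, 211) = #B9EBD3.
Lerp each channel 21% toward 128:
  R: 185 − 11.97 = 173.03 → 173
  G: 235 + 0.21×(128−235) = 235 − 22.47 = 212.53 → 213
  B: 211 − 17.43 = 193.57 → 194
rgb(173, 213, 194) = #ADD5C2.

#ADD5C2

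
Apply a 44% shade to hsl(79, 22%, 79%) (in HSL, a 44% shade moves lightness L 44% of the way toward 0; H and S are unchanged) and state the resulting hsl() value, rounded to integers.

L moves 44% from 79 toward 0: 79 − 34.76 = 44.24 → 44.
H and S are unchanged.

hsl(79, 22%, 44%)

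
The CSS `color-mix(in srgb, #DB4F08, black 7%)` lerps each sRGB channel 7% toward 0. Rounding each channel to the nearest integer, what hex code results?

#CC4907

#DB4F08 is rgb(219, 79, 8).
Per channel, c → c + 0.07(0 − c):
  R: 219 + 0.07×(0−219) = 219 − 15.33 = 203.67 → 204
  G: 79 − 5.53 = 73.47 → 73
  B: 8 + 0.07×(0−8) = 8 − 0.56 = 7.44 → 7
rgb(204, 73, 7) = #CC4907.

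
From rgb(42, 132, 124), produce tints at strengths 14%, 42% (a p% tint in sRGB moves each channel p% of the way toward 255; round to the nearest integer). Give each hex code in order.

14%: (42 + 29.82 = 71.82→72, 132 + 17.22 = 149.22→149, 124 + 18.34 = 142.34→142) → #48958E
42%: (42 + 89.46 = 131.46→131, 132 + 51.66 = 183.66→184, 124 + 55.02 = 179.02→179) → #83B8B3

#48958E, #83B8B3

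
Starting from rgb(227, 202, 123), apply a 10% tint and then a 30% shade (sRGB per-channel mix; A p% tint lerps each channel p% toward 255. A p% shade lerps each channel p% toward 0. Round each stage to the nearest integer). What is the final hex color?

A 10% tint moves each channel 10% toward 255:
  R: 227 + 0.1×(255−227) = 227 + 2.8 = 229.8 → 230
  G: 202 + 5.3 = 207.3 → 207
  B: 123 + 13.2 = 136.2 → 136
After the tint: rgb(230, 207, 136) = #E6CF88.
Per channel, c → c + 0.3(0 − c):
  R: 230 + 0.3×(0−230) = 230 − 69 = 161 → 161
  G: 207 + 0.3×(0−207) = 207 − 62.1 = 144.9 → 145
  B: 136 − 40.8 = 95.2 → 95
rgb(161, 145, 95) = #A1915F.

#A1915F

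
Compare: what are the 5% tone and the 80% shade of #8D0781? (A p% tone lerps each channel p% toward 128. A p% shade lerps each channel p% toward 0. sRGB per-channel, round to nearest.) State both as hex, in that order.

#8C0D81, #1C011A

#8D0781 is rgb(141, 7, 129).
5% tone:
  R: 141 + 0.05×(128−141) = 141 − 0.65 = 140.35 → 140
  G: 7 + 0.05×(128−7) = 7 + 6.05 = 13.05 → 13
  B: 129 − 0.05 = 128.95 → 129
  → #8C0D81
80% shade:
  R: 141 + 0.8×(0−141) = 141 − 112.8 = 28.2 → 28
  G: 7 + 0.8×(0−7) = 7 − 5.6 = 1.4 → 1
  B: 129 + 0.8×(0−129) = 129 − 103.2 = 25.8 → 26
  → #1C011A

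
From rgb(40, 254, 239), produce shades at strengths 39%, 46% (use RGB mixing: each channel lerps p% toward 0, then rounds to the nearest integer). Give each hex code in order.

39%: (40 − 15.6 = 24.4→24, 254 − 99.06 = 154.94→155, 239 − 93.21 = 145.79→146) → #189b92
46%: (40 − 18.4 = 21.6→22, 254 − 116.84 = 137.16→137, 239 − 109.94 = 129.06→129) → #168981

#189b92, #168981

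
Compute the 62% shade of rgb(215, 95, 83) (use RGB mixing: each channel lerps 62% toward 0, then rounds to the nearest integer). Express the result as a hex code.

A 62% shade moves each channel 62% toward 0:
  R: 215 + 0.62×(0−215) = 215 − 133.3 = 81.7 → 82
  G: 95 + 0.62×(0−95) = 95 − 58.9 = 36.1 → 36
  B: 83 − 51.46 = 31.54 → 32
rgb(82, 36, 32) = #522420.

#522420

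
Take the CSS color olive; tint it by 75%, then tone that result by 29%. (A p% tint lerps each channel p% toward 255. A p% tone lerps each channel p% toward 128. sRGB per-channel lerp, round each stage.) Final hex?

CSS olive is rgb(128, 128, 0).
Lerp each channel 75% toward 255:
  R: 128 + 0.75×(255−128) = 128 + 95.25 = 223.25 → 223
  G: 128 + 0.75×(255−128) = 128 + 95.25 = 223.25 → 223
  B: 0 + 0.75×(255−0) = 0 + 191.25 = 191.25 → 191
After the tint: rgb(223, 223, 191) = #DFDFBF.
A 29% tone moves each channel 29% toward 128:
  R: 223 + 0.29×(128−223) = 223 − 27.55 = 195.45 → 195
  G: 223 + 0.29×(128−223) = 223 − 27.55 = 195.45 → 195
  B: 191 − 18.27 = 172.73 → 173
rgb(195, 195, 173) = #C3C3AD.

#C3C3AD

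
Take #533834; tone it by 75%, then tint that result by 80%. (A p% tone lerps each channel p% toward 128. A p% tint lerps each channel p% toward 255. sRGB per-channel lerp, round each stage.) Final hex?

#533834 is rgb(83, 56, 52).
A 75% tone moves each channel 75% toward 128:
  R: 83 + 33.75 = 116.75 → 117
  G: 56 + 0.75×(128−56) = 56 + 54 = 110 → 110
  B: 52 + 0.75×(128−52) = 52 + 57 = 109 → 109
After the tone: rgb(117, 110, 109) = #756E6D.
An 80% tint moves each channel 80% toward 255:
  R: 117 + 0.8×(255−117) = 117 + 110.4 = 227.4 → 227
  G: 110 + 116 = 226 → 226
  B: 109 + 0.8×(255−109) = 109 + 116.8 = 225.8 → 226
rgb(227, 226, 226) = #E3E2E2.

#E3E2E2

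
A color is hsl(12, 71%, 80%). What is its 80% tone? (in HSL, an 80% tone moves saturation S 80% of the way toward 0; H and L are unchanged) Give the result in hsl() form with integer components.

hsl(12, 14%, 80%)

S moves 80% from 71 toward 0: 71 − 56.8 = 14.2 → 14.
H and L are unchanged.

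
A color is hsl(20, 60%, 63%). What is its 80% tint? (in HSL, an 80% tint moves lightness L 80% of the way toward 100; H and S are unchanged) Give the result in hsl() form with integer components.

hsl(20, 60%, 93%)

L moves 80% from 63 toward 100: 63 + 29.6 = 92.6 → 93.
H and S are unchanged.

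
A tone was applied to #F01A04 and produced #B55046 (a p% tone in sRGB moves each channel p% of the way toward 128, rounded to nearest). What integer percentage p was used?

53%

#F01A04 is rgb(240, 26, 4); #B55046 is rgb(181, 80, 70).
On the B channel (widest range): 70 ≈ 4 + (p/100)(128 − 4), so p ≈ 100×(70 − 4)/(128 − 4) = 6600/124 = 53.23.
p = 53 reproduces all three channels after rounding.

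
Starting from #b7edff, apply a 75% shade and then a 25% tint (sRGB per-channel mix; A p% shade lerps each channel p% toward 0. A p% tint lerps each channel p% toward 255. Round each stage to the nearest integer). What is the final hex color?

#b7edff is rgb(183, 237, 255).
Lerp each channel 75% toward 0:
  R: 183 + 0.75×(0−183) = 183 − 137.25 = 45.75 → 46
  G: 237 + 0.75×(0−237) = 237 − 177.75 = 59.25 → 59
  B: 255 − 191.25 = 63.75 → 64
After the shade: rgb(46, 59, 64) = #2e3b40.
A 25% tint moves each channel 25% toward 255:
  R: 46 + 0.25×(255−46) = 46 + 52.25 = 98.25 → 98
  G: 59 + 49 = 108 → 108
  B: 64 + 0.25×(255−64) = 64 + 47.75 = 111.75 → 112
rgb(98, 108, 112) = #626c70.

#626c70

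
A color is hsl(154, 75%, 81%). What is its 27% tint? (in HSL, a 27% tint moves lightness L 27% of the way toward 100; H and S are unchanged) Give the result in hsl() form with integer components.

hsl(154, 75%, 86%)

L moves 27% from 81 toward 100: 81 + 5.13 = 86.13 → 86.
H and S are unchanged.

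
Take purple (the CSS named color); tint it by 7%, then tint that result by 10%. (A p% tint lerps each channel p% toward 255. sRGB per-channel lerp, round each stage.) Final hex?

#952A95

CSS purple is rgb(128, 0, 128).
A 7% tint moves each channel 7% toward 255:
  R: 128 + 8.89 = 136.89 → 137
  G: 0 + 0.07×(255−0) = 0 + 17.85 = 17.85 → 18
  B: 128 + 0.07×(255−128) = 128 + 8.89 = 136.89 → 137
After the tint: rgb(137, 18, 137) = #891289.
A 10% tint moves each channel 10% toward 255:
  R: 137 + 11.8 = 148.8 → 149
  G: 18 + 23.7 = 41.7 → 42
  B: 137 + 11.8 = 148.8 → 149
rgb(149, 42, 149) = #952A95.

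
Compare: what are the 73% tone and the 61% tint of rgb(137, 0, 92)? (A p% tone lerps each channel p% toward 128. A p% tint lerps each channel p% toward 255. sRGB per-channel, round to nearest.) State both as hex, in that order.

#825D76, #D19CBF

73% tone:
  R: 137 − 6.57 = 130.43 → 130
  G: 0 + 0.73×(128−0) = 0 + 93.44 = 93.44 → 93
  B: 92 + 0.73×(128−92) = 92 + 26.28 = 118.28 → 118
  → #825D76
61% tint:
  R: 137 + 0.61×(255−137) = 137 + 71.98 = 208.98 → 209
  G: 0 + 0.61×(255−0) = 0 + 155.55 = 155.55 → 156
  B: 92 + 99.43 = 191.43 → 191
  → #D19CBF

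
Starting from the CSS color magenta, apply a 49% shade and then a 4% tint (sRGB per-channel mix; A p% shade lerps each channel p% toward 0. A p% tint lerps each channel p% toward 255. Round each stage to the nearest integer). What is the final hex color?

CSS magenta is rgb(255, 0, 255).
Per channel, c → c + 0.49(0 − c):
  R: 255 − 124.95 = 130.05 → 130
  G: 0 + 0.49×(0−0) = 0 + 0 = 0 → 0
  B: 255 + 0.49×(0−255) = 255 − 124.95 = 130.05 → 130
After the shade: rgb(130, 0, 130) = #820082.
Lerp each channel 4% toward 255:
  R: 130 + 5 = 135 → 135
  G: 0 + 0.04×(255−0) = 0 + 10.2 = 10.2 → 10
  B: 130 + 5 = 135 → 135
rgb(135, 10, 135) = #870a87.

#870a87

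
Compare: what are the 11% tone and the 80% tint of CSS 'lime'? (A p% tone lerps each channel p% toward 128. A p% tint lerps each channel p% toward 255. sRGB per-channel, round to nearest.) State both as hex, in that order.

#0EF10E, #CCFFCC

CSS lime is rgb(0, 255, 0).
11% tone:
  R: 0 + 0.11×(128−0) = 0 + 14.08 = 14.08 → 14
  G: 255 + 0.11×(128−255) = 255 − 13.97 = 241.03 → 241
  B: 0 + 14.08 = 14.08 → 14
  → #0EF10E
80% tint:
  R: 0 + 204 = 204 → 204
  G: 255 + 0.8×(255−255) = 255 + 0 = 255 → 255
  B: 0 + 0.8×(255−0) = 0 + 204 = 204 → 204
  → #CCFFCC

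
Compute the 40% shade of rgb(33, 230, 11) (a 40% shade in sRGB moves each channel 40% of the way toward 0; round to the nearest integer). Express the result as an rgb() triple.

rgb(20, 138, 7)

A 40% shade moves each channel 40% toward 0:
  R: 33 + 0.4×(0−33) = 33 − 13.2 = 19.8 → 20
  G: 230 − 92 = 138 → 138
  B: 11 + 0.4×(0−11) = 11 − 4.4 = 6.6 → 7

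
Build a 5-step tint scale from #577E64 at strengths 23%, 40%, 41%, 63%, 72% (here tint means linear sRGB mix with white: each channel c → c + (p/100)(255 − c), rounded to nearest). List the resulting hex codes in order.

#7E9C88, #9AB2A2, #9CB3A4, #C1CFC6, #D0DBD4

#577E64 is rgb(87, 126, 100).
23%: (87 + 38.64 = 125.64→126, 126 + 29.67 = 155.67→156, 100 + 35.65 = 135.65→136) → #7E9C88
40%: (87 + 67.2 = 154.2→154, 126 + 51.6 = 177.6→178, 100 + 62 = 162→162) → #9AB2A2
41%: (87 + 68.88 = 155.88→156, 126 + 52.89 = 178.89→179, 100 + 63.55 = 163.55→164) → #9CB3A4
63%: (87 + 105.84 = 192.84→193, 126 + 81.27 = 207.27→207, 100 + 97.65 = 197.65→198) → #C1CFC6
72%: (87 + 120.96 = 207.96→208, 126 + 92.88 = 218.88→219, 100 + 111.6 = 211.6→212) → #D0DBD4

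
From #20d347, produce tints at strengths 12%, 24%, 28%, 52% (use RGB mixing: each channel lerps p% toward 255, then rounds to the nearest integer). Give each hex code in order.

#20d347 is rgb(32, 211, 71).
12%: (32 + 26.76 = 58.76→59, 211 + 5.28 = 216.28→216, 71 + 22.08 = 93.08→93) → #3bd85d
24%: (32 + 53.52 = 85.52→86, 211 + 10.56 = 221.56→222, 71 + 44.16 = 115.16→115) → #56de73
28%: (32 + 62.44 = 94.44→94, 211 + 12.32 = 223.32→223, 71 + 51.52 = 122.52→123) → #5edf7b
52%: (32 + 115.96 = 147.96→148, 211 + 22.88 = 233.88→234, 71 + 95.68 = 166.68→167) → #94eaa7

#3bd85d, #56de73, #5edf7b, #94eaa7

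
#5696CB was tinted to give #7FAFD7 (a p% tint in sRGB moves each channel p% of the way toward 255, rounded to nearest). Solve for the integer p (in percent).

#5696CB is rgb(86, 150, 203); #7FAFD7 is rgb(127, 175, 215).
On the R channel (widest range): 127 ≈ 86 + (p/100)(255 − 86), so p ≈ 100×(127 − 86)/(255 − 86) = 4100/169 = 24.26.
p = 24 reproduces all three channels after rounding.

24%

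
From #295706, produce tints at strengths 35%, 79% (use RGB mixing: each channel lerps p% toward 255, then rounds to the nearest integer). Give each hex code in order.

#74925D, #D2DCCB

#295706 is rgb(41, 87, 6).
35%: (41 + 74.9 = 115.9→116, 87 + 58.8 = 145.8→146, 6 + 87.15 = 93.15→93) → #74925D
79%: (41 + 169.06 = 210.06→210, 87 + 132.72 = 219.72→220, 6 + 196.71 = 202.71→203) → #D2DCCB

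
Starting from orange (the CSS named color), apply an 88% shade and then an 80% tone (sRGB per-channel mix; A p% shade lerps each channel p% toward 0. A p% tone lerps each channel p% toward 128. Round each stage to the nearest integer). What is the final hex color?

#6d6a66

CSS orange is rgb(255, 165, 0).
Per channel, c → c + 0.88(0 − c):
  R: 255 + 0.88×(0−255) = 255 − 224.4 = 30.6 → 31
  G: 165 + 0.88×(0−165) = 165 − 145.2 = 19.8 → 20
  B: 0 + 0.88×(0−0) = 0 + 0 = 0 → 0
After the shade: rgb(31, 20, 0) = #1f1400.
Lerp each channel 80% toward 128:
  R: 31 + 0.8×(128−31) = 31 + 77.6 = 108.6 → 109
  G: 20 + 0.8×(128−20) = 20 + 86.4 = 106.4 → 106
  B: 0 + 102.4 = 102.4 → 102
rgb(109, 106, 102) = #6d6a66.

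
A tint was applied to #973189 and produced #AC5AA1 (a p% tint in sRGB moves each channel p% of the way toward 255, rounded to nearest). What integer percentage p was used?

20%

#973189 is rgb(151, 49, 137); #AC5AA1 is rgb(172, 90, 161).
On the G channel (widest range): 90 ≈ 49 + (p/100)(255 − 49), so p ≈ 100×(90 − 49)/(255 − 49) = 4100/206 = 19.90.
p = 20 reproduces all three channels after rounding.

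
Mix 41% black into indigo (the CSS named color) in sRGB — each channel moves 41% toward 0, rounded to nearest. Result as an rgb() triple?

rgb(44, 0, 77)

CSS indigo is rgb(75, 0, 130).
A 41% shade moves each channel 41% toward 0:
  R: 75 + 0.41×(0−75) = 75 − 30.75 = 44.25 → 44
  G: 0 + 0 = 0 → 0
  B: 130 − 53.3 = 76.7 → 77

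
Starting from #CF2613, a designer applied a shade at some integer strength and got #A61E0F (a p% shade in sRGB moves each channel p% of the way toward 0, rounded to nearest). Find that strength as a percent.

#CF2613 is rgb(207, 38, 19); #A61E0F is rgb(166, 30, 15).
On the R channel (widest range): 166 ≈ 207 + (p/100)(0 − 207), so p ≈ 100×(166 − 207)/(0 − 207) = -4100/-207 = 19.81.
p = 20 reproduces all three channels after rounding.

20%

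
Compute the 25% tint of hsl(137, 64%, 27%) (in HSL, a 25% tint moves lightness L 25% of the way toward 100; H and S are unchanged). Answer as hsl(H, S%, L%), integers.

hsl(137, 64%, 45%)

L moves 25% from 27 toward 100: 27 + 18.25 = 45.25 → 45.
H and S are unchanged.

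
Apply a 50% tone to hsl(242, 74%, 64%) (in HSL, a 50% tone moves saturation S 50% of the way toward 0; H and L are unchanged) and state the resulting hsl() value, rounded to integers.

hsl(242, 37%, 64%)

S moves 50% from 74 toward 0: 74 − 37 = 37 → 37.
H and L are unchanged.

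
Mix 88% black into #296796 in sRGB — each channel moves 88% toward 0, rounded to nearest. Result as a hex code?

#296796 is rgb(41, 103, 150).
Per channel, c → c + 0.88(0 − c):
  R: 41 − 36.08 = 4.92 → 5
  G: 103 + 0.88×(0−103) = 103 − 90.64 = 12.36 → 12
  B: 150 + 0.88×(0−150) = 150 − 132 = 18 → 18
rgb(5, 12, 18) = #050C12.

#050C12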